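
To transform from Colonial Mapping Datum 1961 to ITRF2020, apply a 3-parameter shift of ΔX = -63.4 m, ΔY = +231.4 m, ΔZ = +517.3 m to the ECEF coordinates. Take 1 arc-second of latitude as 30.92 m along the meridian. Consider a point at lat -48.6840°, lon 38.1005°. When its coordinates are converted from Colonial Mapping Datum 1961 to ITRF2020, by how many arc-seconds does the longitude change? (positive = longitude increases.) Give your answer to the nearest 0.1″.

Δλ = 10.8″

sin φ = -0.751080, cos φ = 0.660211, sin λ = 0.617043, cos λ = 0.786930.
East component: ΔE = −sin λ·ΔX + cos λ·ΔY = −(0.617043)(-63.4) + (0.786930)(231.4) = 221.22 m.
1° of latitude spans 3600 × 30.92 = 111312 m; at latitude φ, 1° of longitude spans that × cos φ = 73489.5 m, so Δλ = 221.22 / 73489.5 × 3600 = 10.837″.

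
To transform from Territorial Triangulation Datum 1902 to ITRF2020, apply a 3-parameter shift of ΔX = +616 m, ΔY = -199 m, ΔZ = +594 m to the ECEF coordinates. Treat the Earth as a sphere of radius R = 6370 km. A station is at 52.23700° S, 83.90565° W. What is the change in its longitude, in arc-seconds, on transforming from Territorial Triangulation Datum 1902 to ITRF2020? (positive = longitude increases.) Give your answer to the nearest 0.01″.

sin φ = -0.790551, cos φ = 0.612397, sin λ = -0.994348, cos λ = 0.106166.
East component: ΔE = −sin λ·ΔX + cos λ·ΔY = −(-0.994348)(616) + (0.106166)(-199) = 591.39 m.
1° of latitude spans πR/180 = 111177 m; at latitude φ, 1° of longitude spans that × cos φ = 68084.7 m, so Δλ = 591.39 / 68084.7 × 3600 = 31.270″.

Δλ = 31.27″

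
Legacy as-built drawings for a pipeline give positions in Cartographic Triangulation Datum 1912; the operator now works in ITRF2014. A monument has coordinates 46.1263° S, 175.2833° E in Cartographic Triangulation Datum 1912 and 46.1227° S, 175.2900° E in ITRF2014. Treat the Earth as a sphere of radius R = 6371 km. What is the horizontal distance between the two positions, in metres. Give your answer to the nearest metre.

Δφ = -46.1227° − -46.1263° = +0.0036°; Δλ = 175.2900° − 175.2833° = +0.0067°.
1° along a meridian = πR/180 = 111195 m.
ΔN = Δφ × 111195 = 400.3 m; ΔE = Δλ × 111195 × cos(-46.1263°) = +0.0067 × 111195 × 0.693071 = 516.3 m.
Distance = √(ΔE² + ΔN²) = √(516.3² + 400.3²) = 653.3 m.

653 m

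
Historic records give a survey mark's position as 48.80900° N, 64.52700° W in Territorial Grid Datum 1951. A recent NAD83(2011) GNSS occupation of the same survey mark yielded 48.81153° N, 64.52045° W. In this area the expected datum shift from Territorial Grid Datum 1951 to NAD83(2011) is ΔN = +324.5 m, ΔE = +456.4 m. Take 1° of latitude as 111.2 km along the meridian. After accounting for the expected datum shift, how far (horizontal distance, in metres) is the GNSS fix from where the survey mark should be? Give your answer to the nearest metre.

49 m

Observed coordinate differences: Δφ = +0.00253°, Δλ = +0.00655°.
Converting to metres (1° lat = 111200 m, cos φ = 0.658571): observed ΔN = 281.3 m, observed ΔE = 479.7 m.
Subtracting the expected shift leaves a residual of 281.3 − (324.5) = -43.2 m north and 479.7 − (456.4) = 23.3 m east.
Residual distance = √((-43.2)² + 23.3²) = 49.0 m.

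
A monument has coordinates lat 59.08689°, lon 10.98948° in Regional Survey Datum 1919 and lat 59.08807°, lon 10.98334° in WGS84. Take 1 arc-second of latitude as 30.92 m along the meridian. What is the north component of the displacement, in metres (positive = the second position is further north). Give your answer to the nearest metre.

ΔN = 131 m

Δφ = 59.08807° − 59.08689° = +0.00118°; Δλ = 10.98334° − 10.98948° = -0.00614°.
1° of latitude = 3600 × 30.92 = 111312 m.
ΔN = Δφ × 111312 = 131.3 m; ΔE = Δλ × 111312 × cos(59.08689°) = -0.00614 × 111312 × 0.513738 = -351.1 m.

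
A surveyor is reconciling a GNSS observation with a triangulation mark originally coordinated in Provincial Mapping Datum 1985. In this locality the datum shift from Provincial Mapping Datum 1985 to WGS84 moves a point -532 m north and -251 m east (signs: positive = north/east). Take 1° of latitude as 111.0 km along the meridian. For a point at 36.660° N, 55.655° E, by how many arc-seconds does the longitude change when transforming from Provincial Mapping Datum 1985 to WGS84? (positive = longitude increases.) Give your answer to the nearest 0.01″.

Δλ = -10.15″

At latitude 36.660°, cos φ = 0.802193.
1° of longitude at this latitude = 111.0 × cos φ = 89.04 km, so Δλ = -251.0 / 89043.4 = -0.0028189° = -10.148″.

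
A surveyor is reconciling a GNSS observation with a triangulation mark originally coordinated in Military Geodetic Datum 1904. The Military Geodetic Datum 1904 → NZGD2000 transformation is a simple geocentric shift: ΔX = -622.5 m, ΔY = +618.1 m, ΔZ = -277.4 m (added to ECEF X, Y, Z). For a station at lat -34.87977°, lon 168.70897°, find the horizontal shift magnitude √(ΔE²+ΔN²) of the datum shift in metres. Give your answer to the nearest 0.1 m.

520.5 m

The local east axis at (φ, λ) is (−sin λ, cos λ, 0), so ΔE = −sin(168.70897°)·(-622.5) + cos(168.70897°)·618.1 = -484.26 m.
The local north axis is (−sin φ cos λ, −sin φ sin λ, cos φ), giving ΔN = 349.091 + 69.206 − 227.566 = 190.73 m.
Horizontal magnitude = √(ΔE² + ΔN²) = √((-484.26)² + 190.73²) = 520.46 m.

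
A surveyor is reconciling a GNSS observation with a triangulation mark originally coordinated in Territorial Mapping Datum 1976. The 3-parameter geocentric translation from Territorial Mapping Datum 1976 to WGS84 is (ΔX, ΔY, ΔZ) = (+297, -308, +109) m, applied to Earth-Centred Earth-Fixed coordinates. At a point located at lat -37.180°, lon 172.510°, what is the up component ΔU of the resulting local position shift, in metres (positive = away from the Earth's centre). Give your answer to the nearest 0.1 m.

ΔU = -332.5 m

At φ = -37.180°, λ = 172.510°: sin φ = -0.604321, cos φ = 0.796741, sin λ = 0.130353, cos λ = -0.991468.
ΔU = cos φ cos λ·ΔX + cos φ sin λ·ΔY + sin φ·ΔZ = (0.796741)(-0.991468)(297) + (0.796741)(0.130353)(-308) + (-0.604321)(109) = -332.47 m.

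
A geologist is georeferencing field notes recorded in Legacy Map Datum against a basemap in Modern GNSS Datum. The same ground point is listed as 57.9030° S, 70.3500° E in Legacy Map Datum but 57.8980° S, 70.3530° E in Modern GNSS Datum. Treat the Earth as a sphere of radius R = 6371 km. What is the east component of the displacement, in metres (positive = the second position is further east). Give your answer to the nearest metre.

ΔE = 177 m

Δφ = -57.8980° − -57.9030° = +0.0050°; Δλ = 70.3530° − 70.3500° = +0.0030°.
1° along a meridian = πR/180 = 111195 m.
ΔN = Δφ × 111195 = 556.0 m; ΔE = Δλ × 111195 × cos(-57.9030°) = +0.0030 × 111195 × 0.531354 = 177.3 m.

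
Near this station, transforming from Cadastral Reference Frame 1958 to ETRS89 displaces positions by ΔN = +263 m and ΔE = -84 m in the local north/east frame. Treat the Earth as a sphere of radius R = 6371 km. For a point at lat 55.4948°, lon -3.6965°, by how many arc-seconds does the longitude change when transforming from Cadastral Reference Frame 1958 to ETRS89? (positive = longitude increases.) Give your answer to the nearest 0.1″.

At latitude 55.4948°, cos φ = 0.566481.
One radian of longitude at latitude φ spans R cos φ, so Δλ = ΔE / (R cos φ) = -84.0 / (6371000 × 0.566481) = -2.3275e-05 rad = -4.801″.

Δλ = -4.8″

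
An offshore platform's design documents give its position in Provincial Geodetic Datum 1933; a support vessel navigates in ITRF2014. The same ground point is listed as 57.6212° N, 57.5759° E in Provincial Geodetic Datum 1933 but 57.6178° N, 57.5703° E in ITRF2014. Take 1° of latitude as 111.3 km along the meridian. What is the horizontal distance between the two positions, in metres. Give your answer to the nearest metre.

505 m

Δφ = 57.6178° − 57.6212° = -0.0034°; Δλ = 57.5703° − 57.5759° = -0.0056°.
ΔN = Δφ × 111300 = -378.4 m; ΔE = Δλ × 111300 × cos(57.6212°) = -0.0056 × 111300 × 0.535514 = -333.8 m.
Distance = √(ΔE² + ΔN²) = √((-333.8)² + (-378.4)²) = 504.6 m.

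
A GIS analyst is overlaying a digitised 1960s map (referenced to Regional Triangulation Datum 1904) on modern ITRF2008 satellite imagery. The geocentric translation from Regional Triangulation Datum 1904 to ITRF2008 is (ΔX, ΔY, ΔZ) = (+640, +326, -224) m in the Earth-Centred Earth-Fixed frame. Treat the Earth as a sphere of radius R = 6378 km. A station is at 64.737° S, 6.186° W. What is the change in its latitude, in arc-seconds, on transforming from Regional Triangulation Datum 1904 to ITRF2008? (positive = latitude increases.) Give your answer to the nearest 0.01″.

sin φ = -0.904358, cos φ = 0.426774, sin λ = -0.107756, cos λ = 0.994177.
North component: ΔN = −sin φ cos λ·ΔX − sin φ sin λ·ΔY + cos φ·ΔZ = −(-0.904358)(0.994177)(640) − (-0.904358)(-0.107756)(326) + (0.426774)(-224) = 448.05 m.
1° of latitude spans πR/180 = 111317 m, so Δφ = 448.05 / 111317 × 3600 = 14.490″.

Δφ = 14.49″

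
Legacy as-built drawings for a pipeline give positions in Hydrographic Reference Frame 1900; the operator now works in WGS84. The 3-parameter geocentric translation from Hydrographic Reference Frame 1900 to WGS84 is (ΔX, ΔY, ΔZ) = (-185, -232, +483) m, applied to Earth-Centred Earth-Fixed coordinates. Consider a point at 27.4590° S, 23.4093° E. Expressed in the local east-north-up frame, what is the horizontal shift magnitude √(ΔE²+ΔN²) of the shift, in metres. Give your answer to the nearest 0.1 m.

337.9 m

At φ = -27.4590°, λ = 23.4093°: sin φ = -0.461114, cos φ = 0.887341, sin λ = 0.397297, cos λ = 0.917690.
ΔE = −sin λ·ΔX + cos λ·ΔY = −(0.397297)·(-185) + (0.917690)·(-232) = -139.40 m.
ΔN = −sin φ cos λ·ΔX − sin φ sin λ·ΔY + cos φ·ΔZ = −(-0.461114)(0.917690)(-185) − (-0.461114)(0.397297)(-232) + (0.887341)(483) = 307.80 m.
Horizontal magnitude = √(ΔE² + ΔN²) = √((-139.40)² + 307.80²) = 337.90 m.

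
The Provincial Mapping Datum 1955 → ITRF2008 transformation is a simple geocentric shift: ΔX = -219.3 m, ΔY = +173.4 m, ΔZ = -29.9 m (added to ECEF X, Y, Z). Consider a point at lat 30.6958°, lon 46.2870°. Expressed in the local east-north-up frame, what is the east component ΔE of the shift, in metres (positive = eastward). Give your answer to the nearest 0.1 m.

The local east axis at (φ, λ) is (−sin λ, cos λ, 0), so ΔE = −sin(46.2870°)·(-219.3) + cos(46.2870°)·173.4 = 278.34 m.

ΔE = 278.3 m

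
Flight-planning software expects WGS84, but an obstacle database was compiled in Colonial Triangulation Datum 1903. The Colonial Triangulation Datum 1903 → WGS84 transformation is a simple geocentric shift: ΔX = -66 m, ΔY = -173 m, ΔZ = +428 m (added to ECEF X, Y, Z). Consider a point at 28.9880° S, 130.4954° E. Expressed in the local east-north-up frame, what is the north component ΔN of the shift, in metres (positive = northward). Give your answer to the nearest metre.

ΔN = 331 m

At φ = -28.9880°, λ = 130.4954°: sin φ = -0.484626, cos φ = 0.874721, sin λ = 0.760458, cos λ = -0.649387.
ΔN = −sin φ cos λ·ΔX − sin φ sin λ·ΔY + cos φ·ΔZ = −(-0.484626)(-0.649387)(-66) − (-0.484626)(0.760458)(-173) + (0.874721)(428) = 331.39 m.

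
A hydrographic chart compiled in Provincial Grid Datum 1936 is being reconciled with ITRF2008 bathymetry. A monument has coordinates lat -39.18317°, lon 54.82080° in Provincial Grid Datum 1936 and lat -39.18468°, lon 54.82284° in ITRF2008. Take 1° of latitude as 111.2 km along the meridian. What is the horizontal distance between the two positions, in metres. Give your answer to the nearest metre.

Δφ = -39.18468° − -39.18317° = -0.00151°; Δλ = 54.82284° − 54.82080° = +0.00204°.
ΔN = Δφ × 111200 = -167.9 m; ΔE = Δλ × 111200 × cos(-39.18317°) = +0.00204 × 111200 × 0.775130 = 175.8 m.
Distance = √(ΔE² + ΔN²) = √(175.8² + (-167.9)²) = 243.1 m.

243 m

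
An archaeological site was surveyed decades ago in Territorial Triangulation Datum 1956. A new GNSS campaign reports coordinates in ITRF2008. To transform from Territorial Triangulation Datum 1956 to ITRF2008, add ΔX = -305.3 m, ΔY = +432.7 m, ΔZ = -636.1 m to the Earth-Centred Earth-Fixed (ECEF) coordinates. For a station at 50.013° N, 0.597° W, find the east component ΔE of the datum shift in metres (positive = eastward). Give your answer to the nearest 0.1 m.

The local east axis at (φ, λ) is (−sin λ, cos λ, 0), so ΔE = −sin(-0.597°)·(-305.3) + cos(-0.597°)·432.7 = 429.50 m.

ΔE = 429.5 m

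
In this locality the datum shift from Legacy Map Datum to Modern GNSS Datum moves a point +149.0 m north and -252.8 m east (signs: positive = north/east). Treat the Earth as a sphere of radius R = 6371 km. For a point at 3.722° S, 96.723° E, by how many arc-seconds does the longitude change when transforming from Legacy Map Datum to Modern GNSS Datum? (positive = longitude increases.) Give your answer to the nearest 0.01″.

At latitude -3.722°, cos φ = 0.997891.
One radian of longitude at latitude φ spans R cos φ, so Δλ = ΔE / (R cos φ) = -252.8 / (6371000 × 0.997891) = -3.9764e-05 rad = -8.202″.

Δλ = -8.20″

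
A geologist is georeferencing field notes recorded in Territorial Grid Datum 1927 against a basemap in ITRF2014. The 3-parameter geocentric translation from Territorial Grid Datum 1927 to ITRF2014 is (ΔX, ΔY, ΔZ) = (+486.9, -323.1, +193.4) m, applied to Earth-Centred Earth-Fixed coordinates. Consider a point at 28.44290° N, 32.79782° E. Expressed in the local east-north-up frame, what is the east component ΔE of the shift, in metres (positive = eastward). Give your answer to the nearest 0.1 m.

The local east axis at (φ, λ) is (−sin λ, cos λ, 0), so ΔE = −sin(32.79782°)·486.9 + cos(32.79782°)·(-323.1) = -535.34 m.

ΔE = -535.3 m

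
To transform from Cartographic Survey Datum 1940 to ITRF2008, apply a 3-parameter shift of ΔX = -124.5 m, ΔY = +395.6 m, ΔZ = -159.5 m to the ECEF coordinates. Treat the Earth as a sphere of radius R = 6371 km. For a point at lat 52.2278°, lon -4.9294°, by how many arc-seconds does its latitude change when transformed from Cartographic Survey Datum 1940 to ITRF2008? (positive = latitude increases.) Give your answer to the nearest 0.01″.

sin φ = 0.790452, cos φ = 0.612524, sin λ = -0.085928, cos λ = 0.996301.
North component: ΔN = −sin φ cos λ·ΔX − sin φ sin λ·ΔY + cos φ·ΔZ = −(0.790452)(0.996301)(-124.5) − (0.790452)(-0.085928)(395.6) + (0.612524)(-159.5) = 27.22 m.
1° of latitude spans πR/180 = 111195 m, so Δφ = 27.22 / 111195 × 3600 = 0.881″.

Δφ = 0.88″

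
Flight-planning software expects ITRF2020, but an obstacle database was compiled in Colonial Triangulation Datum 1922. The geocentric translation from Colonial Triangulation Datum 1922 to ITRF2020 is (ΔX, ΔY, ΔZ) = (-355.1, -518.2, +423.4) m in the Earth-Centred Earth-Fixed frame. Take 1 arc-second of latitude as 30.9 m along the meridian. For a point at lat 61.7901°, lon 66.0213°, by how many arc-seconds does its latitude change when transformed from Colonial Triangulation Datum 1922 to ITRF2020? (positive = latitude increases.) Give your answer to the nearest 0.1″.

sin φ = 0.881222, cos φ = 0.472703, sin λ = 0.913697, cos λ = 0.406397.
North component: ΔN = −sin φ cos λ·ΔX − sin φ sin λ·ΔY + cos φ·ΔZ = −(0.881222)(0.406397)(-355.1) − (0.881222)(0.913697)(-518.2) + (0.472703)(423.4) = 744.55 m.
1° of latitude spans 3600 × 30.90 = 111240 m, so Δφ = 744.55 / 111240 × 3600 = 24.096″.

Δφ = 24.1″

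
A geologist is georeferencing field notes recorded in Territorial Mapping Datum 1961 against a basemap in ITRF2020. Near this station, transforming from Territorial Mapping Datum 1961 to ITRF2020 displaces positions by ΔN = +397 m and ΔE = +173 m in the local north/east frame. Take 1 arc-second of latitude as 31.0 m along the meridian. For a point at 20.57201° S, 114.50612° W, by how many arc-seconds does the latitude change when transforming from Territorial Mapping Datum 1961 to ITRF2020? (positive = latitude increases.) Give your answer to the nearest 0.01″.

Δφ = 12.81″

1″ of latitude = 31.00 m, so Δφ = 397.0 / 31.00 = 12.806″.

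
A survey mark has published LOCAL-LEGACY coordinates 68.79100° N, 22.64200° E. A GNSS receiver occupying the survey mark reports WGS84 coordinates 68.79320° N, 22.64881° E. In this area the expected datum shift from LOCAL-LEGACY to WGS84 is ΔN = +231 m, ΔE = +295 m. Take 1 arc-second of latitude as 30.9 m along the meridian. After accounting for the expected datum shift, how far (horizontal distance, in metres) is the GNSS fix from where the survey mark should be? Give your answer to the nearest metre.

25 m

Observed coordinate differences: Δφ = +0.00220°, Δλ = +0.00681°.
Converting to metres (1° lat = 111240 m, cos φ = 0.361771): observed ΔN = 244.7 m, observed ΔE = 274.1 m.
Subtracting the expected shift leaves a residual of 244.7 − (231) = 13.7 m north and 274.1 − (295) = -20.9 m east.
Residual distance = √(13.7² + (-20.9)²) = 25.0 m.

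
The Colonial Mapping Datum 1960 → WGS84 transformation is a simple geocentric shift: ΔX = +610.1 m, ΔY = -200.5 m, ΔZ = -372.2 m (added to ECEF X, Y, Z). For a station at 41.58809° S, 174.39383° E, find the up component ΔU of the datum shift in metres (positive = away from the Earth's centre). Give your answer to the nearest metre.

ΔU = -222 m

The local up (radial) axis is (cos φ cos λ, cos φ sin λ, sin φ), giving ΔU = -454.133 − 14.650 + 247.055 = -221.73 m.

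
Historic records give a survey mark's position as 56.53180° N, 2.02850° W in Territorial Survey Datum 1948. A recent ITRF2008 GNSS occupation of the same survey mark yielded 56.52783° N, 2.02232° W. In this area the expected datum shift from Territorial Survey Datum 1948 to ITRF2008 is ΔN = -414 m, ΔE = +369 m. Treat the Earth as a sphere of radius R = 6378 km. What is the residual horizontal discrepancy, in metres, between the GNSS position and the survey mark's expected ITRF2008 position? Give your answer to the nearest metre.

30 m

Observed coordinate differences: Δφ = -0.00397°, Δλ = +0.00618°.
Converting to metres (1° lat = 111317 m, cos φ = 0.551474): observed ΔN = -441.9 m, observed ΔE = 379.4 m.
Subtracting the expected shift leaves a residual of -441.9 − (-414) = -27.9 m north and 379.4 − (369) = 10.4 m east.
Residual distance = √((-27.9)² + 10.4²) = 29.8 m.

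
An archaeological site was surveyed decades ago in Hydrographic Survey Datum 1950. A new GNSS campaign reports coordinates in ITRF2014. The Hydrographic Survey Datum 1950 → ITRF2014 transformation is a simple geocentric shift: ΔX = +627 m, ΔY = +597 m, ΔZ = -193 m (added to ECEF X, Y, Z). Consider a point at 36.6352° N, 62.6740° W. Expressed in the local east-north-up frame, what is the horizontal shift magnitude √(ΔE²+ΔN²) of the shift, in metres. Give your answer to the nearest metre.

831 m

At φ = 36.6352°, λ = -62.6740°: sin φ = 0.596718, cos φ = 0.802451, sin λ = -0.888409, cos λ = 0.459053.
ΔE = −sin λ·ΔX + cos λ·ΔY = −(-0.888409)·(627) + (0.459053)·(597) = 831.09 m.
ΔN = −sin φ cos λ·ΔX − sin φ sin λ·ΔY + cos φ·ΔZ = −(0.596718)(0.459053)(627) − (0.596718)(-0.888409)(597) + (0.802451)(-193) = -10.14 m.
Horizontal magnitude = √(ΔE² + ΔN²) = √(831.09² + (-10.14)²) = 831.15 m.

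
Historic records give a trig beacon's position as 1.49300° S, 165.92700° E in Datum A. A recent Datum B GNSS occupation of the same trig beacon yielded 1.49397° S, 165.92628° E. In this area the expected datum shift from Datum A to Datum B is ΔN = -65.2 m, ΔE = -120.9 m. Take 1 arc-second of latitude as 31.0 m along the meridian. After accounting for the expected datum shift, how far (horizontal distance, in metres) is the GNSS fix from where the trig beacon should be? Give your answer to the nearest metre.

59 m

Observed coordinate differences: Δφ = -0.00097°, Δλ = -0.00072°.
Converting to metres (1° lat = 111600 m, cos φ = 0.999661): observed ΔN = -108.3 m, observed ΔE = -80.3 m.
Subtracting the expected shift leaves a residual of -108.3 − (-65.2) = -43.1 m north and -80.3 − (-120.9) = 40.6 m east.
Residual distance = √((-43.1)² + 40.6²) = 59.2 m.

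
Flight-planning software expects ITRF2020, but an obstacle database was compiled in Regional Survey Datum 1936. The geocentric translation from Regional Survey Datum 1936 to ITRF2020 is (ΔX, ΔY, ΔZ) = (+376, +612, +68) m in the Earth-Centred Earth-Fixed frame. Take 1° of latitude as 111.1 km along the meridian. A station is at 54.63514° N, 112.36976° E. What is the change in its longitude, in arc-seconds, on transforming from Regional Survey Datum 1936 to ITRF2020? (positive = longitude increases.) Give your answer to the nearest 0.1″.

Δλ = -32.5″

sin φ = 0.815483, cos φ = 0.578781, sin λ = 0.924747, cos λ = -0.380582.
East component: ΔE = −sin λ·ΔX + cos λ·ΔY = −(0.924747)(376) + (-0.380582)(612) = -580.62 m.
1° of latitude spans 111100 m; at latitude φ, 1° of longitude spans that × cos φ = 64302.6 m, so Δλ = -580.62 / 64302.6 × 3600 = -32.506″.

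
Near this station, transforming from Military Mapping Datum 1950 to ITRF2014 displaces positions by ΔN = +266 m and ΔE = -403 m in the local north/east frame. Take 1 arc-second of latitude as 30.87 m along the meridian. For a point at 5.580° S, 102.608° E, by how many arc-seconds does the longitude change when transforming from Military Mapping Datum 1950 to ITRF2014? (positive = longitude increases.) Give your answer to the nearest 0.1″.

At latitude -5.580°, cos φ = 0.995261.
1″ of longitude at this latitude = 30.87 × cos φ = 30.7237 m, so Δλ = -403.0 / 30.7237 = -13.117″.

Δλ = -13.1″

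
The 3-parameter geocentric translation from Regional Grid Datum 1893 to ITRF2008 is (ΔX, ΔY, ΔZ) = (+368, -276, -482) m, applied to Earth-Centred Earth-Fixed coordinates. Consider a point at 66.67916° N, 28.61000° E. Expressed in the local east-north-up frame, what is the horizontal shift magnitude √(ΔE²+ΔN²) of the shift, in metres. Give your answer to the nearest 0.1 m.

556.1 m

The local east axis at (φ, λ) is (−sin λ, cos λ, 0), so ΔE = −sin(28.61000°)·368 + cos(28.61000°)·(-276) = -418.52 m.
The local north axis is (−sin φ cos λ, −sin φ sin λ, cos φ), giving ΔN = -296.673 + 121.364 − 190.814 = -366.12 m.
Horizontal magnitude = √(ΔE² + ΔN²) = √((-418.52)² + (-366.12)²) = 556.06 m.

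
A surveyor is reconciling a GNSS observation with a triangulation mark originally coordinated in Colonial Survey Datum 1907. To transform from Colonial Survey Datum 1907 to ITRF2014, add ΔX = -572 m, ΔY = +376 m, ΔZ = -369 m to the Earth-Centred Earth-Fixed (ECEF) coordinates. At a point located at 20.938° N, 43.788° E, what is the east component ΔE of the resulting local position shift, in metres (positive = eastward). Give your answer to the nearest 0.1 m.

ΔE = 667.3 m

At φ = 20.938°, λ = 43.788°: sin φ = 0.357358, cos φ = 0.933968, sin λ = 0.691992, cos λ = 0.721905.
ΔE = −sin λ·ΔX + cos λ·ΔY = −(0.691992)·(-572) + (0.721905)·(376) = 667.26 m.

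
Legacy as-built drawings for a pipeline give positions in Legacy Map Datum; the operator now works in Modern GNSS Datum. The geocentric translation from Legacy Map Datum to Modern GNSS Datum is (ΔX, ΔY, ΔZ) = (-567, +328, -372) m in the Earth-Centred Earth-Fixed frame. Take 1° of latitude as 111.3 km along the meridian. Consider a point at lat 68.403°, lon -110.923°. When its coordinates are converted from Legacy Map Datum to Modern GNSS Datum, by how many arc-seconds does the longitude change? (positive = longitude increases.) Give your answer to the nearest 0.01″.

Δλ = -56.83″

sin φ = 0.929796, cos φ = 0.368076, sin λ = -0.934061, cos λ = -0.357113.
East component: ΔE = −sin λ·ΔX + cos λ·ΔY = −(-0.934061)(-567) + (-0.357113)(328) = -646.75 m.
1° of latitude spans 111300 m; at latitude φ, 1° of longitude spans that × cos φ = 40966.8 m, so Δλ = -646.75 / 40966.8 × 3600 = -56.833″.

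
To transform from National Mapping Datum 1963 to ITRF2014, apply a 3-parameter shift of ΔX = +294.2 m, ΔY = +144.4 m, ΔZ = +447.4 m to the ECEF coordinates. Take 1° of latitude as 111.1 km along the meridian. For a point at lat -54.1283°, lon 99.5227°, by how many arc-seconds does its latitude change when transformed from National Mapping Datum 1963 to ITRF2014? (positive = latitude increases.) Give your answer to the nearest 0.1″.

Δφ = 11.0″

sin φ = -0.810331, cos φ = 0.585972, sin λ = 0.986220, cos λ = -0.165438.
North component: ΔN = −sin φ cos λ·ΔX − sin φ sin λ·ΔY + cos φ·ΔZ = −(-0.810331)(-0.165438)(294.2) − (-0.810331)(0.986220)(144.4) + (0.585972)(447.4) = 338.12 m.
1° of latitude spans 111100 m, so Δφ = 338.12 / 111100 × 3600 = 10.956″.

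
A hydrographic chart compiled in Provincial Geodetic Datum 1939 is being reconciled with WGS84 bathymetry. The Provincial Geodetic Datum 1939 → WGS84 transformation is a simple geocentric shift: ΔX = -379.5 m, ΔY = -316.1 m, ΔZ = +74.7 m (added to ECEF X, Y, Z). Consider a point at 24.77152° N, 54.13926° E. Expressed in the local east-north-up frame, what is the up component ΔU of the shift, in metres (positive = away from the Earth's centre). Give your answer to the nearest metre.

ΔU = -403 m

At φ = 24.77152°, λ = 54.13926°: sin φ = 0.419001, cos φ = 0.907986, sin λ = 0.810443, cos λ = 0.585817.
ΔU = cos φ cos λ·ΔX + cos φ sin λ·ΔY + sin φ·ΔZ = (0.907986)(0.585817)(-379.5) + (0.907986)(0.810443)(-316.1) + (0.419001)(74.7) = -403.17 m.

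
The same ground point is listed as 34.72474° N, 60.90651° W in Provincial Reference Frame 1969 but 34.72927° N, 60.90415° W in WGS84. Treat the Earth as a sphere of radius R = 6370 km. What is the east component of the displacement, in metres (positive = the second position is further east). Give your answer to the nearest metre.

Δφ = 34.72927° − 34.72474° = +0.00453°; Δλ = -60.90415° − -60.90651° = +0.00236°.
1° along a meridian = πR/180 = 111177 m.
ΔN = Δφ × 111177 = 503.6 m; ΔE = Δλ × 111177 × cos(34.72474°) = +0.00236 × 111177 × 0.821898 = 215.6 m.

ΔE = 216 m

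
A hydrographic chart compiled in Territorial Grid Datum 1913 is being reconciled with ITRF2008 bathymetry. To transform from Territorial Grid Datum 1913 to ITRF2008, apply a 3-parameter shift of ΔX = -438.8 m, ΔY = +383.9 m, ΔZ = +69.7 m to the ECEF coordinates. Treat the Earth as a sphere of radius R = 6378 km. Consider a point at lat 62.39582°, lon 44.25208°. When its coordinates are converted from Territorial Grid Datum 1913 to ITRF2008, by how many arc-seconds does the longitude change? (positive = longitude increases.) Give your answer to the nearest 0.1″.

sin φ = 0.886170, cos φ = 0.463361, sin λ = 0.697816, cos λ = 0.716277.
East component: ΔE = −sin λ·ΔX + cos λ·ΔY = −(0.697816)(-438.8) + (0.716277)(383.9) = 581.18 m.
1° of latitude spans πR/180 = 111317 m; at latitude φ, 1° of longitude spans that × cos φ = 51580.0 m, so Δλ = 581.18 / 51580.0 × 3600 = 40.563″.

Δλ = 40.6″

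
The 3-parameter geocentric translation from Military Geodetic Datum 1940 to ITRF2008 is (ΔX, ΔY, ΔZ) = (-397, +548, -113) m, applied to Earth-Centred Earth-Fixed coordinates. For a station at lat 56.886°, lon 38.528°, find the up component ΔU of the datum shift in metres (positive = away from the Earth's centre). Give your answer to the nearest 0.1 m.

ΔU = -77.8 m

The local up (radial) axis is (cos φ cos λ, cos φ sin λ, sin φ), giving ΔU = -169.669 + 186.480 − 94.647 = -77.84 m.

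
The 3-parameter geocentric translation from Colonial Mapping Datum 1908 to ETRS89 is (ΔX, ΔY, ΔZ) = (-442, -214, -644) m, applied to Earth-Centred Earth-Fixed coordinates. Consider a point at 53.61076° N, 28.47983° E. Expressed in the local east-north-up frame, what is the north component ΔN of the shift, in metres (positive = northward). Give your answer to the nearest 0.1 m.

ΔN = 12.8 m

The local north axis is (−sin φ cos λ, −sin φ sin λ, cos φ), giving ΔN = 312.754 + 82.147 − 382.064 = 12.84 m.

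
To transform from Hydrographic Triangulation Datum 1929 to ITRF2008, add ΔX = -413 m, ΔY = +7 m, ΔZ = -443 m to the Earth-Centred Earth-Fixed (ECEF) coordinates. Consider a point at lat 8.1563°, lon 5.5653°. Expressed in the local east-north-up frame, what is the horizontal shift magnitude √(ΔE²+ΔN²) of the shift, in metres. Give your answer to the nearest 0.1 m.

The local east axis at (φ, λ) is (−sin λ, cos λ, 0), so ΔE = −sin(5.5653°)·(-413) + cos(5.5653°)·7 = 47.02 m.
The local north axis is (−sin φ cos λ, −sin φ sin λ, cos φ), giving ΔN = 58.318 − 0.096 − 438.519 = -380.30 m.
Horizontal magnitude = √(ΔE² + ΔN²) = √(47.02² + (-380.30)²) = 383.19 m.

383.2 m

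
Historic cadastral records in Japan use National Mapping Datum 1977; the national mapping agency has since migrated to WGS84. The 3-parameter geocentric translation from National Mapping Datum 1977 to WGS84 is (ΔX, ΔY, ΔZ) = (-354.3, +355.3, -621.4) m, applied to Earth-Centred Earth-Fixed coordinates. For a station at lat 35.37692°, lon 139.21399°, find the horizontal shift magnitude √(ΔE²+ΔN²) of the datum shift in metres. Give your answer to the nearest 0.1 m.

797.2 m

The local east axis at (φ, λ) is (−sin λ, cos λ, 0), so ΔE = −sin(139.21399°)·(-354.3) + cos(139.21399°)·355.3 = -37.58 m.
The local north axis is (−sin φ cos λ, −sin φ sin λ, cos φ), giving ΔN = -155.310 − 134.372 − 506.665 = -796.35 m.
Horizontal magnitude = √(ΔE² + ΔN²) = √((-37.58)² + (-796.35)²) = 797.23 m.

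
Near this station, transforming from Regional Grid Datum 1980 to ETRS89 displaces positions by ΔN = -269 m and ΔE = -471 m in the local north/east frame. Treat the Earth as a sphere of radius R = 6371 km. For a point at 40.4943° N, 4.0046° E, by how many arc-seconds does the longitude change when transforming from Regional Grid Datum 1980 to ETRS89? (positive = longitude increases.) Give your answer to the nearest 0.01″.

At latitude 40.4943°, cos φ = 0.760471.
One radian of longitude at latitude φ spans R cos φ, so Δλ = ΔE / (R cos φ) = -471.0 / (6371000 × 0.760471) = -9.7214e-05 rad = -20.052″.

Δλ = -20.05″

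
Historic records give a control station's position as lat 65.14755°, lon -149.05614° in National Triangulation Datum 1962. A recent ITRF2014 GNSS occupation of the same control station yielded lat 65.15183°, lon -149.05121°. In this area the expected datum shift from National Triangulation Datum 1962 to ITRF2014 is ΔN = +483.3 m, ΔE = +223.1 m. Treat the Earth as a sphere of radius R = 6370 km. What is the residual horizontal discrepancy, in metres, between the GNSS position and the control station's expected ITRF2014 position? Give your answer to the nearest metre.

Observed coordinate differences: Δφ = +0.00428°, Δλ = +0.00493°.
Converting to metres (1° lat = 111177 m, cos φ = 0.420283): observed ΔN = 475.8 m, observed ΔE = 230.4 m.
Subtracting the expected shift leaves a residual of 475.8 − (483.3) = -7.5 m north and 230.4 − (223.1) = 7.3 m east.
Residual distance = √((-7.5)² + 7.3²) = 10.4 m.

10 m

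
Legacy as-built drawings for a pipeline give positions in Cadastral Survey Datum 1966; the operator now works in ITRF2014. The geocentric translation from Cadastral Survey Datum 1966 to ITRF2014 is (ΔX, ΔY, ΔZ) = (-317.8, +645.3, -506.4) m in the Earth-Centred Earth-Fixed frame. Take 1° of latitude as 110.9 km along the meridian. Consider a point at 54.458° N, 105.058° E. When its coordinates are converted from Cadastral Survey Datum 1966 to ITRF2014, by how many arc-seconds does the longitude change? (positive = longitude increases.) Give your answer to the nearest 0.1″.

Δλ = 7.8″

sin φ = 0.813690, cos φ = 0.581300, sin λ = 0.965663, cos λ = -0.259797.
East component: ΔE = −sin λ·ΔX + cos λ·ΔY = −(0.965663)(-317.8) + (-0.259797)(645.3) = 139.24 m.
1° of latitude spans 110900 m; at latitude φ, 1° of longitude spans that × cos φ = 64466.1 m, so Δλ = 139.24 / 64466.1 × 3600 = 7.776″.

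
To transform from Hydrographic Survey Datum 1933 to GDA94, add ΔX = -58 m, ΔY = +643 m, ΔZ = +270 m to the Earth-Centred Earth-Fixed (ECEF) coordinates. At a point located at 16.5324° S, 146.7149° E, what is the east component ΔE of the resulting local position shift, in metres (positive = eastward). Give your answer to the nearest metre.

The local east axis at (φ, λ) is (−sin λ, cos λ, 0), so ΔE = −sin(146.7149°)·(-58) + cos(146.7149°)·643 = -505.69 m.

ΔE = -506 m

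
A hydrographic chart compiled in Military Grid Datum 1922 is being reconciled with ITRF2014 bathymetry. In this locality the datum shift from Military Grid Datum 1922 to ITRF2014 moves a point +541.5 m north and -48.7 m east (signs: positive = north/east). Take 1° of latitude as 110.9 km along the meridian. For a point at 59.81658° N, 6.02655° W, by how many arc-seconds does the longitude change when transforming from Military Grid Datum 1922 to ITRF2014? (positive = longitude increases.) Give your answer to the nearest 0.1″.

At latitude 59.81658°, cos φ = 0.502770.
1° of longitude at this latitude = 110.9 × cos φ = 55.76 km, so Δλ = -48.7 / 55757.2 = -0.0008734° = -3.144″.

Δλ = -3.1″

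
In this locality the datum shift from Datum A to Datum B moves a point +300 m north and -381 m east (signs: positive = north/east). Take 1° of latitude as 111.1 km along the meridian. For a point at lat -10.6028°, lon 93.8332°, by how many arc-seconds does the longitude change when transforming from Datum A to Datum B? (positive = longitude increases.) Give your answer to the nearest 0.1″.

At latitude -10.6028°, cos φ = 0.982926.
1° of longitude at this latitude = 111.1 × cos φ = 109.20 km, so Δλ = -381.0 / 109203.1 = -0.0034889° = -12.560″.

Δλ = -12.6″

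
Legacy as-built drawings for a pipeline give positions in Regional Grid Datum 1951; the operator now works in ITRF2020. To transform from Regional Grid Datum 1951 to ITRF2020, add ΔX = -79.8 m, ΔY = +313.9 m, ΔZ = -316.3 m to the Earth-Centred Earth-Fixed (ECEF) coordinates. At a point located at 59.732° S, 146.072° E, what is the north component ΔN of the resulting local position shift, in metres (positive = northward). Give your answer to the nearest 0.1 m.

The local north axis is (−sin φ cos λ, −sin φ sin λ, cos φ), giving ΔN = 57.187 + 151.319 − 159.430 = 49.08 m.

ΔN = 49.1 m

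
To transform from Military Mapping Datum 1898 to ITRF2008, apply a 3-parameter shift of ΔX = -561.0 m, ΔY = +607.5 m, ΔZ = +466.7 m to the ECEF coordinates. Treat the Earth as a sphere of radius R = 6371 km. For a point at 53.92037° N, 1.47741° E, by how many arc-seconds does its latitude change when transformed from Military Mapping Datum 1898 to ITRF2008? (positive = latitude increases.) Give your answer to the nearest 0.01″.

Δφ = 23.16″

sin φ = 0.808199, cos φ = 0.588909, sin λ = 0.025783, cos λ = 0.999668.
North component: ΔN = −sin φ cos λ·ΔX − sin φ sin λ·ΔY + cos φ·ΔZ = −(0.808199)(0.999668)(-561.0) − (0.808199)(0.025783)(607.5) + (0.588909)(466.7) = 715.43 m.
1° of latitude spans πR/180 = 111195 m, so Δφ = 715.43 / 111195 × 3600 = 23.163″.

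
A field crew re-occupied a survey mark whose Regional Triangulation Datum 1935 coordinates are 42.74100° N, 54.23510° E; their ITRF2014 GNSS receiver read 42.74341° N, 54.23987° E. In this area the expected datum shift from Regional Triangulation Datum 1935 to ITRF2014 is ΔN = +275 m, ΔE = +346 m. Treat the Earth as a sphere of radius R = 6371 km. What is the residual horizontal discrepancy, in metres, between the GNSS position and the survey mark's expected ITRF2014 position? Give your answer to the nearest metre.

Observed coordinate differences: Δφ = +0.00241°, Δλ = +0.00477°.
Converting to metres (1° lat = 111195 m, cos φ = 0.734429): observed ΔN = 268.0 m, observed ΔE = 389.5 m.
Subtracting the expected shift leaves a residual of 268.0 − (275) = -7.0 m north and 389.5 − (346) = 43.5 m east.
Residual distance = √((-7.0)² + 43.5²) = 44.1 m.

44 m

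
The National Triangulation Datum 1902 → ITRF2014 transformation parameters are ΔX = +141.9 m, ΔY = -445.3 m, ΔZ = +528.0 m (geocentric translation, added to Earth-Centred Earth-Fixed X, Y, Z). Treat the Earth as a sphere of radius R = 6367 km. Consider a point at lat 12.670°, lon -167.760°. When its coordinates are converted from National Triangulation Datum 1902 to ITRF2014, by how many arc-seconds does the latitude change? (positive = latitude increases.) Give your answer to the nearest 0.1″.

Δφ = 17.0″

sin φ = 0.219335, cos φ = 0.975650, sin λ = -0.212007, cos λ = -0.977268.
North component: ΔN = −sin φ cos λ·ΔX − sin φ sin λ·ΔY + cos φ·ΔZ = −(0.219335)(-0.977268)(141.9) − (0.219335)(-0.212007)(-445.3) + (0.975650)(528.0) = 524.85 m.
1° of latitude spans πR/180 = 111125 m, so Δφ = 524.85 / 111125 × 3600 = 17.003″.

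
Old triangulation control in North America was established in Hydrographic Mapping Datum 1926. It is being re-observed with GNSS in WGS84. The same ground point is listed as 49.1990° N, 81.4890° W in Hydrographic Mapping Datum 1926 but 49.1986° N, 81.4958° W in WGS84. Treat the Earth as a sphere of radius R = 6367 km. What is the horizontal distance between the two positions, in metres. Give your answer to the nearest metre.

496 m

Δφ = 49.1986° − 49.1990° = -0.0004°; Δλ = -81.4958° − -81.4890° = -0.0068°.
1° along a meridian = πR/180 = 111125 m.
ΔN = Δφ × 111125 = -44.5 m; ΔE = Δλ × 111125 × cos(49.1990°) = -0.0068 × 111125 × 0.653434 = -493.8 m.
Distance = √(ΔE² + ΔN²) = √((-493.8)² + (-44.5)²) = 495.8 m.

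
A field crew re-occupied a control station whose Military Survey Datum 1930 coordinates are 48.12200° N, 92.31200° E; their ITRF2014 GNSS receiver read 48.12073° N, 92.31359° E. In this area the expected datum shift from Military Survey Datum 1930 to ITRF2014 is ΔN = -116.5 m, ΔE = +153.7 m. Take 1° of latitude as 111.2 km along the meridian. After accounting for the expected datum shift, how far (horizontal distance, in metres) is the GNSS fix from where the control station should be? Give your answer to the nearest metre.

Observed coordinate differences: Δφ = -0.00127°, Δλ = +0.00159°.
Converting to metres (1° lat = 111200 m, cos φ = 0.667547): observed ΔN = -141.2 m, observed ΔE = 118.0 m.
Subtracting the expected shift leaves a residual of -141.2 − (-116.5) = -24.7 m north and 118.0 − (153.7) = -35.7 m east.
Residual distance = √((-24.7)² + (-35.7)²) = 43.4 m.

43 m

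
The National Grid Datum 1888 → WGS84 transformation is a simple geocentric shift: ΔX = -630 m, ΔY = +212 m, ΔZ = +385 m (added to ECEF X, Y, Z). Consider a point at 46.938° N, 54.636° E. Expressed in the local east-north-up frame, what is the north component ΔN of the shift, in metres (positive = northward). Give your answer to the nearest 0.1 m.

ΔN = 403.0 m

At φ = 46.938°, λ = 54.636°: sin φ = 0.730615, cos φ = 0.682789, sin λ = 0.815492, cos λ = 0.578769.
ΔN = −sin φ cos λ·ΔX − sin φ sin λ·ΔY + cos φ·ΔZ = −(0.730615)(0.578769)(-630) − (0.730615)(0.815492)(212) + (0.682789)(385) = 402.96 m.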